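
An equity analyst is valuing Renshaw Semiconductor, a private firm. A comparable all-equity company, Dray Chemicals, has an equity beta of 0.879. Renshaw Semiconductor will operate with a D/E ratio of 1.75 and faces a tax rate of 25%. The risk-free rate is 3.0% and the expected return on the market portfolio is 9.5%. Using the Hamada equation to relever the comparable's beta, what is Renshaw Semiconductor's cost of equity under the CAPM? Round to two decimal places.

β_L = β_U × [1 + (1 − t)(D/E)] = 0.879 × [1 + (1 − 0.25) × 1.75]
    = 0.879 × [1 + 0.75 × 1.75] = 0.879 × 2.3125 = 2.0327
MRP = 9.5% − 3.0% = 6.50%
E(R) = R_f + β_L × MRP = 3.0% + 2.0327 × 6.5% = 16.21%

16.21%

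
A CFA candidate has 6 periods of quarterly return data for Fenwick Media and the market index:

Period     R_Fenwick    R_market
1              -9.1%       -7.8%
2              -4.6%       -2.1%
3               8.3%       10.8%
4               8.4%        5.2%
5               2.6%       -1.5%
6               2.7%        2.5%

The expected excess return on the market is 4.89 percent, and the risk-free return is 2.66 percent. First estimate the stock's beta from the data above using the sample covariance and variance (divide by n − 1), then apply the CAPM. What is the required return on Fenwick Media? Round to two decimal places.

Mean R_i = (-9.1 − 4.6 + 8.3 + 8.4 + 2.6 + 2.7) / 6 = 1.3833%
Mean R_m = (-7.8 − 2.1 + 10.8 + 5.2 − 1.5 + 2.5) / 6 = 1.1833%
Σ(R_i − R̄_i)(R_m − R̄_m) = 206.9883  ⇒  Cov = 206.9883 / 5 = 41.3977
Σ(R_m − R̄_m)² = 209.0283  ⇒  Var(R_m) = 209.0283 / 5 = 41.8057
β = Cov / Var(R_m) = 41.3977 / 41.8057 = 0.9902
E(R) = R_f + β × MRP = 2.66% + 0.9902 × 4.89% = 7.50%

7.50%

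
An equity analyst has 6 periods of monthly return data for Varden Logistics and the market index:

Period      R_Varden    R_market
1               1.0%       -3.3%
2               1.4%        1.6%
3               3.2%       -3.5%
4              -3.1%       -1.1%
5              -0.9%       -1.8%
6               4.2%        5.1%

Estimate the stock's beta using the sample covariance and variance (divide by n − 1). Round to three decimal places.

Mean R_i = (1.0 + 1.4 + 3.2 − 3.1 − 0.9 + 4.2) / 6 = 0.9667%
Mean R_m = (-3.3 + 1.6 − 3.5 − 1.1 − 1.8 + 5.1) / 6 = -0.5000%
Σ(R_i − R̄_i)(R_m − R̄_m) = 17.0900  ⇒  Cov = 17.0900 / 5 = 3.4180
Σ(R_m − R̄_m)² = 54.6600  ⇒  Var(R_m) = 54.6600 / 5 = 10.9320
β = Cov / Var(R_m) = 3.4180 / 10.9320 = 0.3127

0.313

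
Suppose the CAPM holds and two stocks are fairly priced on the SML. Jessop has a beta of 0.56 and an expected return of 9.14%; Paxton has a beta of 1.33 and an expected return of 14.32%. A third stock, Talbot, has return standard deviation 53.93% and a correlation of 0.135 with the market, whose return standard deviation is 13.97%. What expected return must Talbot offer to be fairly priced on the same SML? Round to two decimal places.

MRP = (14.32% − 9.14%) / (1.33 − 0.56) = 6.7273%
R_f = 9.14% − 0.56 × 6.7273% = 5.3727%
β_Talbot = ρ·σ_i/σ_m = 0.135 × 53.93 / 13.97 = 0.5212
E(R_Talbot) = R_f + β × MRP = 5.3727% + 0.5212 × 6.7273% = 8.88%

8.88%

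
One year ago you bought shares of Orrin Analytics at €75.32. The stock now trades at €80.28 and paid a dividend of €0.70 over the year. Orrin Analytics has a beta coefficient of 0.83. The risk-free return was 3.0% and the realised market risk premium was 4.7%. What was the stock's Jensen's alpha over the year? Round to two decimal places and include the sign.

Realised HPR = (P1 + D1 − P0) / P0 = (80.28 + 0.70 − 75.32) / 75.32 = 5.66 / 75.32 = 7.5146%
CAPM required = R_f + β·MRP = 3.0% + 0.83 × 4.7% = 6.9010%
α = realised − required = 7.5146% − 6.9010% = +0.61%

+0.61%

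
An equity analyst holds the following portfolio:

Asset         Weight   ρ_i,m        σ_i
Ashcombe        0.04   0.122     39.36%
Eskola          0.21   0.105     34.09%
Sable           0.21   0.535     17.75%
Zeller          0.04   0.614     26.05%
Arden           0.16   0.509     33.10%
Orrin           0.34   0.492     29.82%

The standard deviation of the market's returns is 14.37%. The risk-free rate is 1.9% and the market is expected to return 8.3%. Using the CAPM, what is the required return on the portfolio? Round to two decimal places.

6.92%

β_Ashcombe = 0.122 × 39.36% / 14.37% = 0.3342
β_Eskola = 0.105 × 34.09% / 14.37% = 0.2491
β_Sable = 0.535 × 17.75% / 14.37% = 0.6608
β_Zeller = 0.614 × 26.05% / 14.37% = 1.1131
β_Arden = 0.509 × 33.10% / 14.37% = 1.1724
β_Orrin = 0.492 × 29.82% / 14.37% = 1.0210
β_P = Σ w_i β_i = 0.04×0.3342 + 0.21×0.2491 + 0.21×0.6608 + 0.04×1.1131 + 0.16×1.1724 + 0.34×1.0210 = 0.7837
MRP = 8.3% − 1.9% = 6.40%
E(R_P) = R_f + β_P × MRP = 1.9% + 0.7837 × 6.4% = 6.92%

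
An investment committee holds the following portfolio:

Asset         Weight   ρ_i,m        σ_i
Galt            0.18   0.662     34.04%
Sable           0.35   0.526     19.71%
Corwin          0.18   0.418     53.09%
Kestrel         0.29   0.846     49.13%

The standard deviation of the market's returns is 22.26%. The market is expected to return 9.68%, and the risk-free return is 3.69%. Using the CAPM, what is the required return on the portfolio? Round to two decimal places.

10.08%

β_Galt = 0.662 × 34.04% / 22.26% = 1.0123
β_Sable = 0.526 × 19.71% / 22.26% = 0.4657
β_Corwin = 0.418 × 53.09% / 22.26% = 0.9969
β_Kestrel = 0.846 × 49.13% / 22.26% = 1.8672
β_P = Σ w_i β_i = 0.18×1.0123 + 0.35×0.4657 + 0.18×0.9969 + 0.29×1.8672 = 1.0661
MRP = 9.68% − 3.69% = 5.99%
E(R_P) = R_f + β_P × MRP = 3.69% + 1.0661 × 5.99% = 10.08%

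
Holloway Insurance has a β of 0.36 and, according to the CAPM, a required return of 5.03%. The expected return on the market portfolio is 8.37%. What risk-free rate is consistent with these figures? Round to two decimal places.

E(R) = R_f + β(E(R_m) − R_f) = R_f(1 − β) + β·E(R_m)
5.03% = R_f × (1 − 0.36) + 0.36 × 8.37%
5.03% = R_f × 0.64 + 3.0132%
R_f = (5.03% − 3.0132%) / 0.64 = 3.15%

3.15%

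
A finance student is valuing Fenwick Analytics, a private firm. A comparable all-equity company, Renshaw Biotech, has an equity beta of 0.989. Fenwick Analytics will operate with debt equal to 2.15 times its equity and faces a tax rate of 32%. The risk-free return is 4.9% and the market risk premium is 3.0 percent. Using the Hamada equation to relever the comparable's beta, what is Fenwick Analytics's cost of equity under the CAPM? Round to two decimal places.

β_L = β_U × [1 + (1 − t)(D/E)] = 0.989 × [1 + (1 − 0.32) × 2.15]
    = 0.989 × [1 + 0.68 × 2.15] = 0.989 × 2.4620 = 2.4349
E(R) = R_f + β_L × MRP = 4.9% + 2.4349 × 3.0% = 12.20%

12.20%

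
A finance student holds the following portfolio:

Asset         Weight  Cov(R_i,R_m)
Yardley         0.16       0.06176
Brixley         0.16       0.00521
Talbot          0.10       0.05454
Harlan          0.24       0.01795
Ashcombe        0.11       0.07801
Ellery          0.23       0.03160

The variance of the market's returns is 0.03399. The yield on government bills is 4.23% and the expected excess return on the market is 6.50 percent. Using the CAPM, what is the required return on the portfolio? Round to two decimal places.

β_Yardley = 0.06176 / 0.03399 = 1.8170
β_Brixley = 0.00521 / 0.03399 = 0.1533
β_Talbot = 0.05454 / 0.03399 = 1.6046
β_Harlan = 0.01795 / 0.03399 = 0.5281
β_Ashcombe = 0.07801 / 0.03399 = 2.2951
β_Ellery = 0.03160 / 0.03399 = 0.9297
β_P = Σ w_i β_i = 0.16×1.8170 + 0.16×0.1533 + 0.10×1.6046 + 0.24×0.5281 + 0.11×2.2951 + 0.23×0.9297 = 1.0687
E(R_P) = R_f + β_P × MRP = 4.23% + 1.0687 × 6.50% = 11.18%

11.18%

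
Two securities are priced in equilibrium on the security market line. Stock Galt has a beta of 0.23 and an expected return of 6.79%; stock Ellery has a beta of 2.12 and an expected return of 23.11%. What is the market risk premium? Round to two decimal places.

8.63%

Both satisfy E(R) = R_f + β·MRP, so the slope of the SML is
MRP = (23.11% − 6.79%) / (2.12 − 0.23) = 16.32% / 1.89 = 8.6349%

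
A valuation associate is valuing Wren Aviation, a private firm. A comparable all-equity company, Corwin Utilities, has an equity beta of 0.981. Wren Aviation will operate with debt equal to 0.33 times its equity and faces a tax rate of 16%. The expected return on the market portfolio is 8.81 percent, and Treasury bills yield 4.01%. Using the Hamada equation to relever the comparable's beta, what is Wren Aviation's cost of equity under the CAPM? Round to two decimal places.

β_L = β_U × [1 + (1 − t)(D/E)] = 0.981 × [1 + (1 − 0.16) × 0.33]
    = 0.981 × [1 + 0.84 × 0.33] = 0.981 × 1.2772 = 1.2529
MRP = 8.81% − 4.01% = 4.80%
E(R) = R_f + β_L × MRP = 4.01% + 1.2529 × 4.80% = 10.02%

10.02%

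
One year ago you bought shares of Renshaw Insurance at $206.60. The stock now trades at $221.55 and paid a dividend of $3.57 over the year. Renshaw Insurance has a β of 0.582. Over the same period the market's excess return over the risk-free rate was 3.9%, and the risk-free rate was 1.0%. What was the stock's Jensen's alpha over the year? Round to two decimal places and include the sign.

Realised HPR = (P1 + D1 − P0) / P0 = (221.55 + 3.57 − 206.60) / 206.60 = 18.52 / 206.60 = 8.9642%
CAPM required = R_f + β·MRP = 1.0% + 0.582 × 3.9% = 3.2698%
α = realised − required = 8.9642% − 3.2698% = +5.69%

+5.69%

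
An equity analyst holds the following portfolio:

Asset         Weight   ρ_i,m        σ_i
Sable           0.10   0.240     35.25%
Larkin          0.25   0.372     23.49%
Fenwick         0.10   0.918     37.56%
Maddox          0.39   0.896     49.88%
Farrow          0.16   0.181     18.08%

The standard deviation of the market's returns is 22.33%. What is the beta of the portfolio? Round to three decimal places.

1.094

β_Sable = 0.240 × 35.25% / 22.33% = 0.3789
β_Larkin = 0.372 × 23.49% / 22.33% = 0.3913
β_Fenwick = 0.918 × 37.56% / 22.33% = 1.5441
β_Maddox = 0.896 × 49.88% / 22.33% = 2.0015
β_Farrow = 0.181 × 18.08% / 22.33% = 0.1466
β_P = Σ w_i β_i = 0.10×0.3789 + 0.25×0.3913 + 0.10×1.5441 + 0.39×2.0015 + 0.16×0.1466 = 1.0942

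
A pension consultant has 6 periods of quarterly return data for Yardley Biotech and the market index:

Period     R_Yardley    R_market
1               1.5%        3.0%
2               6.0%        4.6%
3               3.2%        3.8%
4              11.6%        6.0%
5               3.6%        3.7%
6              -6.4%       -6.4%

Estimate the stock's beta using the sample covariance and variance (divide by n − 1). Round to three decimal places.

Mean R_i = (1.5 + 6.0 + 3.2 + 11.6 + 3.6 − 6.4) / 6 = 3.2500%
Mean R_m = (3.0 + 4.6 + 3.8 + 6.0 + 3.7 − 6.4) / 6 = 2.4500%
Σ(R_i − R̄_i)(R_m − R̄_m) = 120.3650  ⇒  Cov = 120.3650 / 5 = 24.0730
Σ(R_m − R̄_m)² = 99.2350  ⇒  Var(R_m) = 99.2350 / 5 = 19.8470
β = Cov / Var(R_m) = 24.0730 / 19.8470 = 1.2129

1.213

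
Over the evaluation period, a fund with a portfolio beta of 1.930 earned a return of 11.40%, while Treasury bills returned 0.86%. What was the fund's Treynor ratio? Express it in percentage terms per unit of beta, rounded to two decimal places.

Treynor = (R_P − R_f) / β_P = (11.40% − 0.86%) / 1.9300 = 10.54% / 1.9300 = 5.46%

5.46%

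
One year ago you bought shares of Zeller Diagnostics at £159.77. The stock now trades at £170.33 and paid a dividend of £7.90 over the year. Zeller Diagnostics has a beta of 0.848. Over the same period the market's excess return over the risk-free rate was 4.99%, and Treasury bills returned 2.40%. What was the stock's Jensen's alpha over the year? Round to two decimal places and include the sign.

Realised HPR = (P1 + D1 − P0) / P0 = (170.33 + 7.90 − 159.77) / 159.77 = 18.46 / 159.77 = 11.5541%
CAPM required = R_f + β·MRP = 2.40% + 0.848 × 4.99% = 6.63152%
α = realised − required = 11.5541% − 6.63152% = +4.92%

+4.92%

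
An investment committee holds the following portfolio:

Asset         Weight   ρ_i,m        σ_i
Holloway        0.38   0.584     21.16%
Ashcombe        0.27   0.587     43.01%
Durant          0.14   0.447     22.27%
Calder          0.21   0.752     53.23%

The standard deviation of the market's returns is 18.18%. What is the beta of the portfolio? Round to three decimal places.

β_Holloway = 0.584 × 21.16% / 18.18% = 0.6797
β_Ashcombe = 0.587 × 43.01% / 18.18% = 1.3887
β_Durant = 0.447 × 22.27% / 18.18% = 0.5476
β_Calder = 0.752 × 53.23% / 18.18% = 2.2018
β_P = Σ w_i β_i = 0.38×0.6797 + 0.27×1.3887 + 0.14×0.5476 + 0.21×2.2018 = 1.1723

1.172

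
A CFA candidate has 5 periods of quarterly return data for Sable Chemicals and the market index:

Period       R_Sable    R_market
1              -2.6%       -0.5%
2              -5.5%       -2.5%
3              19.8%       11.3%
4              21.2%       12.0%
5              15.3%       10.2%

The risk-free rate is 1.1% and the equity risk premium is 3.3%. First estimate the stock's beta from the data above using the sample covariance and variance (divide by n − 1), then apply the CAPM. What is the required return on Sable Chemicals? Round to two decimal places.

Mean R_i = (-2.6 − 5.5 + 19.8 + 21.2 + 15.3) / 5 = 9.6400%
Mean R_m = (-0.5 − 2.5 + 11.3 + 12.0 + 10.2) / 5 = 6.1000%
Σ(R_i − R̄_i)(R_m − R̄_m) = 355.2300  ⇒  Cov = 355.2300 / 4 = 88.8075
Σ(R_m − R̄_m)² = 196.1800  ⇒  Var(R_m) = 196.1800 / 4 = 49.0450
β = Cov / Var(R_m) = 88.8075 / 49.0450 = 1.8107
E(R) = R_f + β × MRP = 1.1% + 1.8107 × 3.3% = 7.08%

7.08%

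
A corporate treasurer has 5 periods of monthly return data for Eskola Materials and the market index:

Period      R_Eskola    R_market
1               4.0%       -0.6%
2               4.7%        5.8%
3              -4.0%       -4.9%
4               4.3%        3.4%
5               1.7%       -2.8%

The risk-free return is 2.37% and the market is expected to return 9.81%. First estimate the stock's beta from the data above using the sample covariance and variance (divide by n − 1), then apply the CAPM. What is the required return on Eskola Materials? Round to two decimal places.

Mean R_i = (4.0 + 4.7 − 4.0 + 4.3 + 1.7) / 5 = 2.1400%
Mean R_m = (-0.6 + 5.8 − 4.9 + 3.4 − 2.8) / 5 = 0.1800%
Σ(R_i − R̄_i)(R_m − R̄_m) = 52.3940  ⇒  Cov = 52.3940 / 4 = 13.0985
Σ(R_m − R̄_m)² = 77.2480  ⇒  Var(R_m) = 77.2480 / 4 = 19.3120
β = Cov / Var(R_m) = 13.0985 / 19.3120 = 0.6783
MRP = 9.81% − 2.37% = 7.44%
E(R) = R_f + β × MRP = 2.37% + 0.6783 × 7.44% = 7.42%

7.42%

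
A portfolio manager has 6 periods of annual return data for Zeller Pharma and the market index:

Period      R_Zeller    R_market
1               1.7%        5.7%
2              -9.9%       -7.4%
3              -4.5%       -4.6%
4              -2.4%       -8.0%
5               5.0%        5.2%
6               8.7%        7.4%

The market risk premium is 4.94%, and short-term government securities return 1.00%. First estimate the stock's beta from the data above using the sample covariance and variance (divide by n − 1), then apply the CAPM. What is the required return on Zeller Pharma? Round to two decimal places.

5.14%

Mean R_i = (1.7 − 9.9 − 4.5 − 2.4 + 5.0 + 8.7) / 6 = -0.2333%
Mean R_m = (5.7 − 7.4 − 4.6 − 8.0 + 5.2 + 7.4) / 6 = -0.2833%
Σ(R_i − R̄_i)(R_m − R̄_m) = 212.8333  ⇒  Cov = 212.8333 / 5 = 42.5667
Σ(R_m − R̄_m)² = 253.7283  ⇒  Var(R_m) = 253.7283 / 5 = 50.7457
β = Cov / Var(R_m) = 42.5667 / 50.7457 = 0.8388
E(R) = R_f + β × MRP = 1.00% + 0.8388 × 4.94% = 5.14%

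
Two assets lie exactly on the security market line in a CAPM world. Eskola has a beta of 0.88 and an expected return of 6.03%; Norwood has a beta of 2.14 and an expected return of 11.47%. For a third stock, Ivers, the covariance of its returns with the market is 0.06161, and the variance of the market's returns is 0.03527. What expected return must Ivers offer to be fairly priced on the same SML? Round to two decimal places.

MRP = (11.47% − 6.03%) / (2.14 − 0.88) = 4.3175%
R_f = 6.03% − 0.88 × 4.3175% = 2.2306%
β_Ivers = Cov / Var(R_m) = 0.06161 / 0.03527 = 1.7468
E(R_Ivers) = R_f + β × MRP = 2.2306% + 1.7468 × 4.3175% = 9.77%

9.77%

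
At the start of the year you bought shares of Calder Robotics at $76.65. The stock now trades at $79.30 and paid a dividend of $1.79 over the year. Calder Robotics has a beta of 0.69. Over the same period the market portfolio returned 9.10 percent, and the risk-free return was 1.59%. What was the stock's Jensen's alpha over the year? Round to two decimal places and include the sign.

Realised HPR = (P1 + D1 − P0) / P0 = (79.30 + 1.79 − 76.65) / 76.65 = 4.44 / 76.65 = 5.7926%
MRP = 9.10% − 1.59% = 7.51%
CAPM required = R_f + β·MRP = 1.59% + 0.69 × 7.51% = 6.7719%
α = realised − required = 5.7926% − 6.7719% = -0.98%

-0.98%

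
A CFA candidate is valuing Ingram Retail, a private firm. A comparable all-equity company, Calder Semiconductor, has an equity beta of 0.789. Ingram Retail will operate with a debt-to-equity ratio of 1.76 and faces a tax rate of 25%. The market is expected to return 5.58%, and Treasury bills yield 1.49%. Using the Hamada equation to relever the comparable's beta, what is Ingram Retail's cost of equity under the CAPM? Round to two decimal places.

8.98%

β_L = β_U × [1 + (1 − t)(D/E)] = 0.789 × [1 + (1 − 0.25) × 1.76]
    = 0.789 × [1 + 0.75 × 1.76] = 0.789 × 2.3200 = 1.8305
MRP = 5.58% − 1.49% = 4.09%
E(R) = R_f + β_L × MRP = 1.49% + 1.8305 × 4.09% = 8.98%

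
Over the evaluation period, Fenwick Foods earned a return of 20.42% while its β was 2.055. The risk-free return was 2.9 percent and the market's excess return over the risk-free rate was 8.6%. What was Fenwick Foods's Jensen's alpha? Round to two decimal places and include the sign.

-0.15%

CAPM benchmark = R_f + β(R_m − R_f) = 2.9% + 2.055 × 8.6% = 20.5730%
α = actual − benchmark = 20.42% − 20.5730% = -0.15%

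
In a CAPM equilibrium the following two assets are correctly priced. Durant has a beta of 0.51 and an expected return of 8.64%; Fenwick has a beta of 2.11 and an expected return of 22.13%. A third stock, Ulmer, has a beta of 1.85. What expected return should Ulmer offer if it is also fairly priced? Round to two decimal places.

19.94%

MRP (SML slope) = (22.13% − 8.64%) / (2.11 − 0.51) = 13.49% / 1.60 = 8.4313%
R_f (intercept) = 8.64% − 0.51 × 8.4313% = 4.3400%
E(R_Ulmer) = R_f + β × MRP = 4.3400% + 1.85 × 8.4313% = 19.94%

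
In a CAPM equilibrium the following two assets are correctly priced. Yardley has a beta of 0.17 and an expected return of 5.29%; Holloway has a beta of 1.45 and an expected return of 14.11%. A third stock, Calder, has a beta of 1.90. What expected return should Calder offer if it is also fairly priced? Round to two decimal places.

MRP (SML slope) = (14.11% − 5.29%) / (1.45 − 0.17) = 8.82% / 1.28 = 6.8906%
R_f (intercept) = 5.29% − 0.17 × 6.8906% = 4.1186%
E(R_Calder) = R_f + β × MRP = 4.1186% + 1.90 × 6.8906% = 17.21%

17.21%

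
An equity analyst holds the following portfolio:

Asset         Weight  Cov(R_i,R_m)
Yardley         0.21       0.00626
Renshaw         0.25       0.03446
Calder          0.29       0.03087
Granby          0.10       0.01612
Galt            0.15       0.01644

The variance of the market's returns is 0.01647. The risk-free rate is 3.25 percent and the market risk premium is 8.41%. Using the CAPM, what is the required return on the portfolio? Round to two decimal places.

14.97%

β_Yardley = 0.00626 / 0.01647 = 0.3801
β_Renshaw = 0.03446 / 0.01647 = 2.0923
β_Calder = 0.03087 / 0.01647 = 1.8743
β_Granby = 0.01612 / 0.01647 = 0.9787
β_Galt = 0.01644 / 0.01647 = 0.9982
β_P = Σ w_i β_i = 0.21×0.3801 + 0.25×2.0923 + 0.29×1.8743 + 0.10×0.9787 + 0.15×0.9982 = 1.3940
E(R_P) = R_f + β_P × MRP = 3.25% + 1.3940 × 8.41% = 14.97%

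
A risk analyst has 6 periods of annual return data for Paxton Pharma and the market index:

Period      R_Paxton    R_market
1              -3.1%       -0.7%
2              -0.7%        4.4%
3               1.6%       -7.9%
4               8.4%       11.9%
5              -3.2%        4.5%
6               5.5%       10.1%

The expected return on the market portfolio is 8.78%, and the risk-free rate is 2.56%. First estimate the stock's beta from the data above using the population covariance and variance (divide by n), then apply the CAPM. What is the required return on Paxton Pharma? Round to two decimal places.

4.83%

Mean R_i = (-3.1 − 0.7 + 1.6 + 8.4 − 3.2 + 5.5) / 6 = 1.4167%
Mean R_m = (-0.7 + 4.4 − 7.9 + 11.9 + 4.5 + 10.1) / 6 = 3.7167%
Σ(R_i − R̄_i)(R_m − R̄_m) = 95.9683  ⇒  Cov = 95.9683 / 6 = 15.9947
Σ(R_m − R̄_m)² = 263.2483  ⇒  Var(R_m) = 263.2483 / 6 = 43.8747
β = Cov / Var(R_m) = 15.9947 / 43.8747 = 0.3646
MRP = 8.78% − 2.56% = 6.22%
E(R) = R_f + β × MRP = 2.56% + 0.3646 × 6.22% = 4.83%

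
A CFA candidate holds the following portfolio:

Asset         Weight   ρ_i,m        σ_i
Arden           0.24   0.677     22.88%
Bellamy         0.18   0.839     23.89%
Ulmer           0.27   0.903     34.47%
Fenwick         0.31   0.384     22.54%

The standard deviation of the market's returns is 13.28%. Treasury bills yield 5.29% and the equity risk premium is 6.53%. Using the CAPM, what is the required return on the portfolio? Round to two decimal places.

β_Arden = 0.677 × 22.88% / 13.28% = 1.1664
β_Bellamy = 0.839 × 23.89% / 13.28% = 1.5093
β_Ulmer = 0.903 × 34.47% / 13.28% = 2.3439
β_Fenwick = 0.384 × 22.54% / 13.28% = 0.6518
β_P = Σ w_i β_i = 0.24×1.1664 + 0.18×1.5093 + 0.27×2.3439 + 0.31×0.6518 = 1.3865
E(R_P) = R_f + β_P × MRP = 5.29% + 1.3865 × 6.53% = 14.34%

14.34%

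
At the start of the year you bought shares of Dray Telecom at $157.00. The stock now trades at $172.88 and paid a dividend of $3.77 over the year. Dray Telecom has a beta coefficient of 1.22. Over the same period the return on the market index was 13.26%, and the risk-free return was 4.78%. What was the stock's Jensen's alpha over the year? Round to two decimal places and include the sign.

Realised HPR = (P1 + D1 − P0) / P0 = (172.88 + 3.77 − 157.00) / 157.00 = 19.65 / 157.00 = 12.5159%
MRP = 13.26% − 4.78% = 8.48%
CAPM required = R_f + β·MRP = 4.78% + 1.22 × 8.48% = 15.1256%
α = realised − required = 12.5159% − 15.1256% = -2.61%

-2.61%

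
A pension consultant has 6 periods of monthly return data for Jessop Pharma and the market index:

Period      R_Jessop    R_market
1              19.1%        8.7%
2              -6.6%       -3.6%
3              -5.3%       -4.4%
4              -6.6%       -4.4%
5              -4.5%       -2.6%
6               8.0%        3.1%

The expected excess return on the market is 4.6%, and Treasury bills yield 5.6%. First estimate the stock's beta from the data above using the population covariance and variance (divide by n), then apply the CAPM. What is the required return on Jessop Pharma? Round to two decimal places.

14.70%

Mean R_i = (19.1 − 6.6 − 5.3 − 6.6 − 4.5 + 8.0) / 6 = 0.6833%
Mean R_m = (8.7 − 3.6 − 4.4 − 4.4 − 2.6 + 3.1) / 6 = -0.5333%
Σ(R_i − R̄_i)(R_m − R̄_m) = 280.9767  ⇒  Cov = 280.9767 / 6 = 46.8295
Σ(R_m − R̄_m)² = 142.0333  ⇒  Var(R_m) = 142.0333 / 6 = 23.6722
β = Cov / Var(R_m) = 46.8295 / 23.6722 = 1.9782
E(R) = R_f + β × MRP = 5.6% + 1.9782 × 4.6% = 14.70%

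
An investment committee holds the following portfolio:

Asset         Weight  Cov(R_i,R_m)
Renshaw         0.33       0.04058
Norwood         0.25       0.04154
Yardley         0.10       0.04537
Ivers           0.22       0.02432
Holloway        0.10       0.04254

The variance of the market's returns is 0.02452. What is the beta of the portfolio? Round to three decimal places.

β_Renshaw = 0.04058 / 0.02452 = 1.6550
β_Norwood = 0.04154 / 0.02452 = 1.6941
β_Yardley = 0.04537 / 0.02452 = 1.8503
β_Ivers = 0.02432 / 0.02452 = 0.9918
β_Holloway = 0.04254 / 0.02452 = 1.7349
β_P = Σ w_i β_i = 0.33×1.6550 + 0.25×1.6941 + 0.10×1.8503 + 0.22×0.9918 + 0.10×1.7349 = 1.5464

1.546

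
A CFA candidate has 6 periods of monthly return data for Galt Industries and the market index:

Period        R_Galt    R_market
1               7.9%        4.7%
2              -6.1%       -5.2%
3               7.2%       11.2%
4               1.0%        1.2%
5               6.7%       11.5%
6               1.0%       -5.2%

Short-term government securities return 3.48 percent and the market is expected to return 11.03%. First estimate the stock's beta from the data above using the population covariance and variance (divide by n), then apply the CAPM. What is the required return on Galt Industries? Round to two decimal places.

8.03%

Mean R_i = (7.9 − 6.1 + 7.2 + 1.0 + 6.7 + 1.0) / 6 = 2.9500%
Mean R_m = (4.7 − 5.2 + 11.2 + 1.2 + 11.5 − 5.2) / 6 = 3.0333%
Σ(R_i − R̄_i)(R_m − R̄_m) = 168.8500  ⇒  Cov = 168.8500 / 6 = 28.1417
Σ(R_m − R̄_m)² = 280.0933  ⇒  Var(R_m) = 280.0933 / 6 = 46.6822
β = Cov / Var(R_m) = 28.1417 / 46.6822 = 0.6028
MRP = 11.03% − 3.48% = 7.55%
E(R) = R_f + β × MRP = 3.48% + 0.6028 × 7.55% = 8.03%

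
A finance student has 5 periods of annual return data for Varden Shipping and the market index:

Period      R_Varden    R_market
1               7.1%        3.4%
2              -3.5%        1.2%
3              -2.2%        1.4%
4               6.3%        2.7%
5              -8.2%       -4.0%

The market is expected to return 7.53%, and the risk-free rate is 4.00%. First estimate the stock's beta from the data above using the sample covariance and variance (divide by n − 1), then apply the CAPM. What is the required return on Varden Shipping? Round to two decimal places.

11.01%

Mean R_i = (7.1 − 3.5 − 2.2 + 6.3 − 8.2) / 5 = -0.1000%
Mean R_m = (3.4 + 1.2 + 1.4 + 2.7 − 4.0) / 5 = 0.9400%
Σ(R_i − R̄_i)(R_m − R̄_m) = 67.1400  ⇒  Cov = 67.1400 / 4 = 16.7850
Σ(R_m − R̄_m)² = 33.8320  ⇒  Var(R_m) = 33.8320 / 4 = 8.4580
β = Cov / Var(R_m) = 16.7850 / 8.4580 = 1.9845
MRP = 7.53% − 4.00% = 3.53%
E(R) = R_f + β × MRP = 4.00% + 1.9845 × 3.53% = 11.01%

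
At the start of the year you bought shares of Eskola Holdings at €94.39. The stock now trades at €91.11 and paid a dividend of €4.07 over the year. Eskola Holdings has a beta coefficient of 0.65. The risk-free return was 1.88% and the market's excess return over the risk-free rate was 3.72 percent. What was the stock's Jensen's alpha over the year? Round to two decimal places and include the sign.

Realised HPR = (P1 + D1 − P0) / P0 = (91.11 + 4.07 − 94.39) / 94.39 = 0.79 / 94.39 = 0.8370%
CAPM required = R_f + β·MRP = 1.88% + 0.65 × 3.72% = 4.2980%
α = realised − required = 0.8370% − 4.2980% = -3.46%

-3.46%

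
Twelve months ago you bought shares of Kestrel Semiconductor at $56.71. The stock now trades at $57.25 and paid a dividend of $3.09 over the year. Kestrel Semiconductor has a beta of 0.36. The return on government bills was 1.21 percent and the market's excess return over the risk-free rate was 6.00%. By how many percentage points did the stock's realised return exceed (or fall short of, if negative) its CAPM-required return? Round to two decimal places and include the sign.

Realised HPR = (P1 + D1 − P0) / P0 = (57.25 + 3.09 − 56.71) / 56.71 = 3.63 / 56.71 = 6.4010%
CAPM required = R_f + β·MRP = 1.21% + 0.36 × 6.00% = 3.3700%
α = realised − required = 6.4010% − 3.3700% = +3.03%

+3.03%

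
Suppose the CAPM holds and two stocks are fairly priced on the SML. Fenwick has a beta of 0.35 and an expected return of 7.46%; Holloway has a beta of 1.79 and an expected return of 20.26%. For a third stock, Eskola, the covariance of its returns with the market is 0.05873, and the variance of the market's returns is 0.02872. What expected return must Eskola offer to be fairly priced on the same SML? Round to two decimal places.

MRP = (20.26% − 7.46%) / (1.79 − 0.35) = 8.8889%
R_f = 7.46% − 0.35 × 8.8889% = 4.3489%
β_Eskola = Cov / Var(R_m) = 0.05873 / 0.02872 = 2.0449
E(R_Eskola) = R_f + β × MRP = 4.3489% + 2.0449 × 8.8889% = 22.53%

22.53%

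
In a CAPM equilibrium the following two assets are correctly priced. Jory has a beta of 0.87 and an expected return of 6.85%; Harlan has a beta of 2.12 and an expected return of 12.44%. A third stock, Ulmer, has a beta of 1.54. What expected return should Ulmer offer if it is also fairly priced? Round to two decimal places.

9.85%

MRP (SML slope) = (12.44% − 6.85%) / (2.12 − 0.87) = 5.59% / 1.25 = 4.4720%
R_f (intercept) = 6.85% − 0.87 × 4.4720% = 2.9594%
E(R_Ulmer) = R_f + β × MRP = 2.9594% + 1.54 × 4.4720% = 9.85%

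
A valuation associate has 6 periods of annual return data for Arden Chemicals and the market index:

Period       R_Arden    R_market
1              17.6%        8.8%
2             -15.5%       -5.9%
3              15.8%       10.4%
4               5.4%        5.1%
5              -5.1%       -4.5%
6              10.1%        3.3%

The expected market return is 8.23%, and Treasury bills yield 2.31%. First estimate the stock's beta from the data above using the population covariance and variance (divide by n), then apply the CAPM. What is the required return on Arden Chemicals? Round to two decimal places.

Mean R_i = (17.6 − 15.5 + 15.8 + 5.4 − 5.1 + 10.1) / 6 = 4.7167%
Mean R_m = (8.8 − 5.9 + 10.4 + 5.1 − 4.5 + 3.3) / 6 = 2.8667%
Σ(R_i − R̄_i)(R_m − R̄_m) = 413.3433  ⇒  Cov = 413.3433 / 6 = 68.8906
Σ(R_m − R̄_m)² = 228.2533  ⇒  Var(R_m) = 228.2533 / 6 = 38.0422
β = Cov / Var(R_m) = 68.8906 / 38.0422 = 1.8109
MRP = 8.23% − 2.31% = 5.92%
E(R) = R_f + β × MRP = 2.31% + 1.8109 × 5.92% = 13.03%

13.03%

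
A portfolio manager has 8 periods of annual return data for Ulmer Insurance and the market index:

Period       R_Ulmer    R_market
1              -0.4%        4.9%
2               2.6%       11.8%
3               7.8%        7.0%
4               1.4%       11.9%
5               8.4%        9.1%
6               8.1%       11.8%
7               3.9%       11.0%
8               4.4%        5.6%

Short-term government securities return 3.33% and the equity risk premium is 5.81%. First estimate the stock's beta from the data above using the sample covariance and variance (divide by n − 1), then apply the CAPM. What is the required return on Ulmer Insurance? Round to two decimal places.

Mean R_i = (-0.4 + 2.6 + 7.8 + 1.4 + 8.4 + 8.1 + 3.9 + 4.4) / 8 = 4.5250%
Mean R_m = (4.9 + 11.8 + 7.0 + 11.9 + 9.1 + 11.8 + 11.0 + 5.6) / 8 = 9.1375%
Σ(R_i − R̄_i)(R_m − R̄_m) = 8.7625  ⇒  Cov = 8.7625 / 7 = 1.2518
Σ(R_m − R̄_m)² = 60.3188  ⇒  Var(R_m) = 60.3188 / 7 = 8.6170
β = Cov / Var(R_m) = 1.2518 / 8.6170 = 0.1453
E(R) = R_f + β × MRP = 3.33% + 0.1453 × 5.81% = 4.17%

4.17%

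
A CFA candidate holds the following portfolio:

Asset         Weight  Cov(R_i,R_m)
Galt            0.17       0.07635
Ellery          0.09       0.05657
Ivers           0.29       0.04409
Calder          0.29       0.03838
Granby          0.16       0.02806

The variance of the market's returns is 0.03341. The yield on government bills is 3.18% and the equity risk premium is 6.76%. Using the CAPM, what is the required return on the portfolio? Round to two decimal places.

12.58%

β_Galt = 0.07635 / 0.03341 = 2.2852
β_Ellery = 0.05657 / 0.03341 = 1.6932
β_Ivers = 0.04409 / 0.03341 = 1.3197
β_Calder = 0.03838 / 0.03341 = 1.1488
β_Granby = 0.02806 / 0.03341 = 0.8399
β_P = Σ w_i β_i = 0.17×2.2852 + 0.09×1.6932 + 0.29×1.3197 + 0.29×1.1488 + 0.16×0.8399 = 1.3911
E(R_P) = R_f + β_P × MRP = 3.18% + 1.3911 × 6.76% = 12.58%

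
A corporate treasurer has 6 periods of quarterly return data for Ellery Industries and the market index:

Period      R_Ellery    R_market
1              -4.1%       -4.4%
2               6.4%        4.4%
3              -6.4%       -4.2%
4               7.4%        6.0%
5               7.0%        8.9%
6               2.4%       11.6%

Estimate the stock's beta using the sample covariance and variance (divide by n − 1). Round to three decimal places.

Mean R_i = (-4.1 + 6.4 − 6.4 + 7.4 + 7.0 + 2.4) / 6 = 2.1167%
Mean R_m = (-4.4 + 4.4 − 4.2 + 6.0 + 8.9 + 11.6) / 6 = 3.7167%
Σ(R_i − R̄_i)(R_m − R̄_m) = 160.4183  ⇒  Cov = 160.4183 / 5 = 32.0837
Σ(R_m − R̄_m)² = 223.2483  ⇒  Var(R_m) = 223.2483 / 5 = 44.6497
β = Cov / Var(R_m) = 32.0837 / 44.6497 = 0.7186

0.719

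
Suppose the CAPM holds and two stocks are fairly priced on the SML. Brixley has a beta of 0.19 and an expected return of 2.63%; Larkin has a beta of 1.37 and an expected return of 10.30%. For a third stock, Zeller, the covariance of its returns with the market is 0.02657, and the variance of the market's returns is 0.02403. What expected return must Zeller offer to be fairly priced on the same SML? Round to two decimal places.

8.58%

MRP = (10.30% − 2.63%) / (1.37 − 0.19) = 6.5000%
R_f = 2.63% − 0.19 × 6.5000% = 1.3950%
β_Zeller = Cov / Var(R_m) = 0.02657 / 0.02403 = 1.1057
E(R_Zeller) = R_f + β × MRP = 1.3950% + 1.1057 × 6.5000% = 8.58%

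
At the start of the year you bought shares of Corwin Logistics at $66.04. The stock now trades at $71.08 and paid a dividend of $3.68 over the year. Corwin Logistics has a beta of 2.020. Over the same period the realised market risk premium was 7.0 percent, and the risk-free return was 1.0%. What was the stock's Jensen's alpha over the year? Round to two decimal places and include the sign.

-1.94%

Realised HPR = (P1 + D1 − P0) / P0 = (71.08 + 3.68 − 66.04) / 66.04 = 8.72 / 66.04 = 13.2041%
CAPM required = R_f + β·MRP = 1.0% + 2.020 × 7.0% = 15.1400%
α = realised − required = 13.2041% − 15.1400% = -1.94%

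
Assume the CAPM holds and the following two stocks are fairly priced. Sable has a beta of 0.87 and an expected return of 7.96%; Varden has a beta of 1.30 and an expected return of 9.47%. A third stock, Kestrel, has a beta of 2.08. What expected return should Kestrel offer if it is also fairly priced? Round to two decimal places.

MRP (SML slope) = (9.47% − 7.96%) / (1.30 − 0.87) = 1.51% / 0.43 = 3.5116%
R_f (intercept) = 7.96% − 0.87 × 3.5116% = 4.9049%
E(R_Kestrel) = R_f + β × MRP = 4.9049% + 2.08 × 3.5116% = 12.21%

12.21%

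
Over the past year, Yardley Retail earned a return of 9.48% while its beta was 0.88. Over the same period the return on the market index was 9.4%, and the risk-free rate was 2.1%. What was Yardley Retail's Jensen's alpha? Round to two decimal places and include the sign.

+0.96%

Market excess return = 9.4% − 2.1% = 7.30%
CAPM benchmark = R_f + β(R_m − R_f) = 2.1% + 0.88 × 7.3% = 8.5240%
α = actual − benchmark = 9.48% − 8.5240% = +0.96%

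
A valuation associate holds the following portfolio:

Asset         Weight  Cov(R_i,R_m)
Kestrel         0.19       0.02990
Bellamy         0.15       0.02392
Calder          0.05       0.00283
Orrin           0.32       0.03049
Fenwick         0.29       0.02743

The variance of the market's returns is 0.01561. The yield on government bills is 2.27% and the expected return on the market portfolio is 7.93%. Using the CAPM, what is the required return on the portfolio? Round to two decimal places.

12.10%

β_Kestrel = 0.02990 / 0.01561 = 1.9154
β_Bellamy = 0.02392 / 0.01561 = 1.5324
β_Calder = 0.00283 / 0.01561 = 0.1813
β_Orrin = 0.03049 / 0.01561 = 1.9532
β_Fenwick = 0.02743 / 0.01561 = 1.7572
β_P = Σ w_i β_i = 0.19×1.9154 + 0.15×1.5324 + 0.05×0.1813 + 0.32×1.9532 + 0.29×1.7572 = 1.7375
MRP = 7.93% − 2.27% = 5.66%
E(R_P) = R_f + β_P × MRP = 2.27% + 1.7375 × 5.66% = 12.10%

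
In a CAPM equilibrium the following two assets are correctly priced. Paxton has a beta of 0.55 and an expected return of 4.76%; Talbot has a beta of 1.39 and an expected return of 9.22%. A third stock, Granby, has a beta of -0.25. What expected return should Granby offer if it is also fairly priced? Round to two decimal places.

MRP (SML slope) = (9.22% − 4.76%) / (1.39 − 0.55) = 4.46% / 0.84 = 5.3095%
R_f (intercept) = 4.76% − 0.55 × 5.3095% = 1.8398%
E(R_Granby) = R_f + β × MRP = 1.8398% + -0.25 × 5.3095% = 0.51%

0.51%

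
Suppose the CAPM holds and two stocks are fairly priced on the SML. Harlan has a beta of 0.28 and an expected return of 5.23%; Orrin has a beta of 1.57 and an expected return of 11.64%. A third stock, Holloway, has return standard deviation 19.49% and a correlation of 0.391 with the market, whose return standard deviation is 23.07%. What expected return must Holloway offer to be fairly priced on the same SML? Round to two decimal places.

MRP = (11.64% − 5.23%) / (1.57 − 0.28) = 4.9690%
R_f = 5.23% − 0.28 × 4.9690% = 3.8387%
β_Holloway = ρ·σ_i/σ_m = 0.391 × 19.49 / 23.07 = 0.3303
E(R_Holloway) = R_f + β × MRP = 3.8387% + 0.3303 × 4.9690% = 5.48%

5.48%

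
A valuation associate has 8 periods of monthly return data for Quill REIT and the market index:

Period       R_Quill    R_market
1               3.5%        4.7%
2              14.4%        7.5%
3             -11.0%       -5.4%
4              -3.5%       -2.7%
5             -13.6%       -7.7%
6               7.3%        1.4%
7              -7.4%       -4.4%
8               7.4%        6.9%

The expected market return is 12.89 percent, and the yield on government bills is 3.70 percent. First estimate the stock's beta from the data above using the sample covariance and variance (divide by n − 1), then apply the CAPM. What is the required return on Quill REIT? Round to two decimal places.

Mean R_i = (3.5 + 14.4 − 11.0 − 3.5 − 13.6 + 7.3 − 7.4 + 7.4) / 8 = -0.3625%
Mean R_m = (4.7 + 7.5 − 5.4 − 2.7 − 7.7 + 1.4 − 4.4 + 6.9) / 8 = 0.0375%
Σ(R_i − R̄_i)(R_m − R̄_m) = 391.9688  ⇒  Cov = 391.9688 / 7 = 55.9955
Σ(R_m − R̄_m)² = 242.9988  ⇒  Var(R_m) = 242.9988 / 7 = 34.7141
β = Cov / Var(R_m) = 55.9955 / 34.7141 = 1.6130
MRP = 12.89% − 3.70% = 9.19%
E(R) = R_f + β × MRP = 3.70% + 1.6130 × 9.19% = 18.52%

18.52%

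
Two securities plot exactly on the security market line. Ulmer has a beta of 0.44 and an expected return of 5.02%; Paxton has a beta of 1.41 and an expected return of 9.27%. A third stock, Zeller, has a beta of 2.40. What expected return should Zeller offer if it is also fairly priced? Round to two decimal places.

13.61%

MRP (SML slope) = (9.27% − 5.02%) / (1.41 − 0.44) = 4.25% / 0.97 = 4.3814%
R_f (intercept) = 5.02% − 0.44 × 4.3814% = 3.0922%
E(R_Zeller) = R_f + β × MRP = 3.0922% + 2.40 × 4.3814% = 13.61%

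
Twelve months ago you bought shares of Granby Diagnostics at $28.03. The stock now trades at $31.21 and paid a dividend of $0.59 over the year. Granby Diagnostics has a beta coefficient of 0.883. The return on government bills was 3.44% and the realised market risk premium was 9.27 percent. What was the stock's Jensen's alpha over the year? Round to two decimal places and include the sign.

+1.82%

Realised HPR = (P1 + D1 − P0) / P0 = (31.21 + 0.59 − 28.03) / 28.03 = 3.77 / 28.03 = 13.4499%
CAPM required = R_f + β·MRP = 3.44% + 0.883 × 9.27% = 11.62541%
α = realised − required = 13.4499% − 11.62541% = +1.82%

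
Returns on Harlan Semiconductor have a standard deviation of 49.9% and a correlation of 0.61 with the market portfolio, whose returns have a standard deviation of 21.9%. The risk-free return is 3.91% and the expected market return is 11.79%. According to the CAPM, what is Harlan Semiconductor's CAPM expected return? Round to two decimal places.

β = ρ × σ_i / σ_m = 0.61 × 49.9% / 21.9% = 1.3899
MRP = 11.79% − 3.91% = 7.88%
E(R) = 3.91% + 1.3899 × 7.88% = 14.86%

14.86%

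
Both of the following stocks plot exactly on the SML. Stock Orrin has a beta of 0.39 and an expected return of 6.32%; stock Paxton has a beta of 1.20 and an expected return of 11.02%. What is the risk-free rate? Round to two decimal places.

4.06%

Both satisfy E(R) = R_f + β·MRP, so the slope of the SML is
MRP = (11.02% − 6.32%) / (1.20 − 0.39) = 4.70% / 0.81 = 5.8025%
R_f = E(R_Orrin) − β_Orrin·MRP = 6.32% − 0.39 × 5.8025% = 4.0570%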